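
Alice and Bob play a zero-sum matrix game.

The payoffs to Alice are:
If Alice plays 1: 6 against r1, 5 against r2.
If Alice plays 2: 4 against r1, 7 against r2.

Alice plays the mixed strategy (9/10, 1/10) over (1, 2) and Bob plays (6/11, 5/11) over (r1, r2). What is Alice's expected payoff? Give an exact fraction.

304/55

Against (6/11, 5/11), each row's expected payoff is 1: 61/11; 2: 59/11.
Taking the (9/10, 1/10)-weighted average: (9/10)·(61/11) + (1/10)·(59/11) = 304/55.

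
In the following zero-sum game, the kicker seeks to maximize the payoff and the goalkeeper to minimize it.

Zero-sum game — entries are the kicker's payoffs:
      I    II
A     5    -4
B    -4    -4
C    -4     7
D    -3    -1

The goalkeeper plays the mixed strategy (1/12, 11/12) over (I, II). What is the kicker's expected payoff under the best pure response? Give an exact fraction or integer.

73/12

A: (5)·(1/12) + (-4)·(11/12) = -13/4.
B: (-4)·(1/12) + (-4)·(11/12) = -4.
C: (-4)·(1/12) + (7)·(11/12) = 73/12.
D: (-3)·(1/12) + (-1)·(11/12) = -7/6.
The best pure response is C with expected payoff 73/12.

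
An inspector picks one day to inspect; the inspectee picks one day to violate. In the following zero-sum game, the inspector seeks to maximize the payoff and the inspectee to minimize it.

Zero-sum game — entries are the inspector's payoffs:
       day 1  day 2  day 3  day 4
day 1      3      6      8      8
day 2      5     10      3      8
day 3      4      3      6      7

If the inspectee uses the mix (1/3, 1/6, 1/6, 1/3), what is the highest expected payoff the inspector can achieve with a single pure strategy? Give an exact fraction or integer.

day 1: (3)·(1/3) + (6)·(1/6) + (8)·(1/6) + (8)·(1/3) = 6.
day 2: (5)·(1/3) + (10)·(1/6) + (3)·(1/6) + (8)·(1/3) = 13/2.
day 3: (4)·(1/3) + (3)·(1/6) + (6)·(1/6) + (7)·(1/3) = 31/6.
The best pure response is day 2 with expected payoff 13/2.

13/2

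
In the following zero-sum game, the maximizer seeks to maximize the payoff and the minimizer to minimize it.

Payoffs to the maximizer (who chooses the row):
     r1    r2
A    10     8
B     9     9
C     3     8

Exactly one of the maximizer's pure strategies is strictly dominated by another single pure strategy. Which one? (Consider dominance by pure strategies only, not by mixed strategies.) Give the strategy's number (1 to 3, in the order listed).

3

Compare C with B: 9 > 3, 9 > 8.
So B strictly dominates C for the maximizer; C is strictly dominated.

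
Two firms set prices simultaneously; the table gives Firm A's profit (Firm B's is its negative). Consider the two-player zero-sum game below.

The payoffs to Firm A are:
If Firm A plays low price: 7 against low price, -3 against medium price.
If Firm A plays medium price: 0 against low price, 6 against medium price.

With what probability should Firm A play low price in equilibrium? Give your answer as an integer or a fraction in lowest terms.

3/8

Row minima are -3 and 0, so Firm A's maximin is 0; column maxima are 7 and 6, so Firm B's minimax is 6. These differ, so the equilibrium is in mixed strategies.
Let Firm A play low price with probability p. Firm B is indifferent when 7p = −3p + 6(1−p), giving p = 3/8.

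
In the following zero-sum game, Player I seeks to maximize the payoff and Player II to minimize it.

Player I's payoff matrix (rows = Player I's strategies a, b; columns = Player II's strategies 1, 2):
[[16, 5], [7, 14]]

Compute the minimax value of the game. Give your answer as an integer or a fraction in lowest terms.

21/2

Row minima are 5 and 7, so Player I's maximin is 7; column maxima are 16 and 14, so Player II's minimax is 14. These differ, so the equilibrium is in mixed strategies.
Let Player I play a with probability p. Player II is indifferent when 16p + 7(1−p) = 5p + 14(1−p), giving p = 7/18.
Let Player II play 1 with probability q. Player I is indifferent when 16q + 5(1−q) = 7q + 14(1−q), giving q = 1/2.
The value is 16·(1/2) + (5)·(1/2) = 21/2.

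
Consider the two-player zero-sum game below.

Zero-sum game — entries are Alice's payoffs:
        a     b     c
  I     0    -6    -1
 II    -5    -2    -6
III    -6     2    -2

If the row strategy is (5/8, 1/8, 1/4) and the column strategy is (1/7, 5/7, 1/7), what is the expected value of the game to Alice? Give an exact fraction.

-43/14

Against (1/7, 5/7, 1/7), each row's expected payoff is I: -31/7; II: -3; III: 2/7.
Taking the (5/8, 1/8, 1/4)-weighted average: (5/8)·(-31/7) + (1/8)·(-3) + (1/4)·(2/7) = -43/14.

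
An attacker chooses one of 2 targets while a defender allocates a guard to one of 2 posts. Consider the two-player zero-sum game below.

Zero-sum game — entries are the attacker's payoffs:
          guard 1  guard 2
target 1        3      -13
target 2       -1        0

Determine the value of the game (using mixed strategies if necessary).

-13/17

Row minima are -13 and -1, so the attacker's maximin is -1; column maxima are 3 and 0, so the defender's minimax is 0. These differ, so the equilibrium is in mixed strategies.
Let the attacker play target 1 with probability p. The defender is indifferent when 3p − (1−p) = −13p, giving p = 1/17.
Let the defender play guard 1 with probability q. The attacker is indifferent when 3q − 13(1−q) = −q, giving q = 13/17.
The value is 3·(13/17) + (-13)·(4/17) = -13/17.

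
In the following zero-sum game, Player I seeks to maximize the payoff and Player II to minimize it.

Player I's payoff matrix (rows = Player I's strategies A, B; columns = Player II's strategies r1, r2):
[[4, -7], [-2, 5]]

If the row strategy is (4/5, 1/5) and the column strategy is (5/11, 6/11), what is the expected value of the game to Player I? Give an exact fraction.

Against (5/11, 6/11), each row's expected payoff is A: -2; B: 20/11.
Taking the (4/5, 1/5)-weighted average: (4/5)·(-2) + (1/5)·(20/11) = -68/55.

-68/55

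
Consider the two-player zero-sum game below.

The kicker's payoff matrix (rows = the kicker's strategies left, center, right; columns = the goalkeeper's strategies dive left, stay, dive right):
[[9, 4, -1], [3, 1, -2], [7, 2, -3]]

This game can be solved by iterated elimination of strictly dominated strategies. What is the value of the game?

-1

Column dive left is strictly dominated by stay for the goalkeeper (4<9, 1<3, 2<7); eliminate dive left.
Column stay is strictly dominated by dive right for the goalkeeper (-1<4, -2<1, -3<2); eliminate stay.
Row center is strictly dominated by row left (-1>-2); eliminate center.
Row right is strictly dominated by row left (-1>-3); eliminate right.
Only (left, dive right) remains, with payoff -1.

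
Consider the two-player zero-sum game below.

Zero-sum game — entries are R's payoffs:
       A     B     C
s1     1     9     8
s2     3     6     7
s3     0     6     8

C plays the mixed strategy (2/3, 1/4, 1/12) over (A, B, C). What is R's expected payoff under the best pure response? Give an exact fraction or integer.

49/12

s1: (1)·(2/3) + (9)·(1/4) + (8)·(1/12) = 43/12.
s2: (3)·(2/3) + (6)·(1/4) + (7)·(1/12) = 49/12.
s3: (0)·(2/3) + (6)·(1/4) + (8)·(1/12) = 13/6.
The best pure response is s2 with expected payoff 49/12.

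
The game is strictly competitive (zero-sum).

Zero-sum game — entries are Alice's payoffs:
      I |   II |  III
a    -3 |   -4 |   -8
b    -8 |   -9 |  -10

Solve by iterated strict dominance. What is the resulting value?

-8

Row b is strictly dominated by row a (-3>-8, -4>-9, -8>-10); eliminate b.
Column II is strictly dominated by III for Bob (-8<-4); eliminate II.
Column I is strictly dominated by III for Bob (-8<-3); eliminate I.
Only (a, III) remains, with payoff -8.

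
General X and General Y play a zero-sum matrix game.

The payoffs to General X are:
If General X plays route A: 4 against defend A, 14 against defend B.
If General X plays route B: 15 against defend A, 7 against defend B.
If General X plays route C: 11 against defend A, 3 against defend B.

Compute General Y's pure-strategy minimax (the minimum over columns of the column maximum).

14

The worst case (largest entry) in each column is defend A: 15, defend B: 14.
The best (smallest) of these is 14.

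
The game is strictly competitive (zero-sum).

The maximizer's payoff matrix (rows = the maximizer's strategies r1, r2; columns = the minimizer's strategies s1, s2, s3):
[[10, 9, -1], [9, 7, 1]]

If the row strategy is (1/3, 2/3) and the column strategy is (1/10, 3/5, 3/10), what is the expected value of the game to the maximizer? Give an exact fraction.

169/30

Against (1/10, 3/5, 3/10), each row's expected payoff is r1: 61/10; r2: 27/5.
Taking the (1/3, 2/3)-weighted average: (1/3)·(61/10) + (2/3)·(27/5) = 169/30.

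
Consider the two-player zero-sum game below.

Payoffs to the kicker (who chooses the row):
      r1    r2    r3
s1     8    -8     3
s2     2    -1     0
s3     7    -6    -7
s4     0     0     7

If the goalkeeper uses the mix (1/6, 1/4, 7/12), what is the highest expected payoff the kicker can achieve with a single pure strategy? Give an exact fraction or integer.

s1: (8)·(1/6) + (-8)·(1/4) + (3)·(7/12) = 13/12.
s2: (2)·(1/6) + (-1)·(1/4) + (0)·(7/12) = 1/12.
s3: (7)·(1/6) + (-6)·(1/4) + (-7)·(7/12) = -53/12.
s4: (0)·(1/6) + (0)·(1/4) + (7)·(7/12) = 49/12.
The best pure response is s4 with expected payoff 49/12.

49/12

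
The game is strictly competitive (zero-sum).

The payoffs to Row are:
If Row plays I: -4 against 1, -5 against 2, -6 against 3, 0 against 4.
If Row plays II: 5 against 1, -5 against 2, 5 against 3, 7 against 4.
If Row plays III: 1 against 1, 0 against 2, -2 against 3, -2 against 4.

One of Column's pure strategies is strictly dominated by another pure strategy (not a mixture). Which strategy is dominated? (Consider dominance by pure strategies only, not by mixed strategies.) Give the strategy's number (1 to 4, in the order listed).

Column prefers columns that give Row less. Compare 1 with 2: -5 < -4, -5 < 5, 0 < 1.
So 2 strictly dominates 1 for Column; 1 is strictly dominated.

1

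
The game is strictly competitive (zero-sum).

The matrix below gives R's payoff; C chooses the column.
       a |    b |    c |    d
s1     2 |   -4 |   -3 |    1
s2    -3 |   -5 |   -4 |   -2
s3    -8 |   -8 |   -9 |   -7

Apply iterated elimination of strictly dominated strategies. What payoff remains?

Column a is strictly dominated by c for C (-3<2, -4<-3, -9<-8); eliminate a.
Row s2 is strictly dominated by row s1 (-4>-5, -3>-4, 1>-2); eliminate s2.
Row s3 is strictly dominated by row s1 (-4>-8, -3>-9, 1>-7); eliminate s3.
Column d is strictly dominated by b for C (-4<1); eliminate d.
Column c is strictly dominated by b for C (-4<-3); eliminate c.
Only (s1, b) remains, with payoff -4.

-4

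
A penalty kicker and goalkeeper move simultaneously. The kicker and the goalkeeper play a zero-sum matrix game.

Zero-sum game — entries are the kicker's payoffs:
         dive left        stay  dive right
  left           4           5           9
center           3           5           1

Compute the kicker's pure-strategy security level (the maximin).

The worst-case payoff for each row is left: 4, center: 1.
The best of these is 4.

4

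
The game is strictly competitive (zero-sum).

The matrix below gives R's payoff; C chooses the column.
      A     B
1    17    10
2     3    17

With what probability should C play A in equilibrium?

1/3

Row minima are 10 and 3, so R's maximin is 10; column maxima are 17 and 17, so C's minimax is 17. These differ, so the equilibrium is in mixed strategies.
Let C play A with probability q. R is indifferent when 17q + 10(1−q) = 3q + 17(1−q), giving q = 1/3.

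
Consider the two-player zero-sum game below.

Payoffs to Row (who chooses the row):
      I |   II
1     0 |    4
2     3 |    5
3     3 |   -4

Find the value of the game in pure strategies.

Row minima: 0, 3, -4 → Row's maximin is 3.
Column maxima: 3, 5 → Column's minimax is 3.
They coincide at (2, I), so the value is 3.

3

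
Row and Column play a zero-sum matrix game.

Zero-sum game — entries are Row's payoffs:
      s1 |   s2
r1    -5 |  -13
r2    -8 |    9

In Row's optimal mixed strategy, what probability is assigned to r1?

Row minima are -13 and -8, so Row's maximin is -8; column maxima are -5 and 9, so Column's minimax is -5. These differ, so the equilibrium is in mixed strategies.
Let Row play r1 with probability p. Column is indifferent when −5p − 8(1−p) = −13p + 9(1−p), giving p = 17/25.

17/25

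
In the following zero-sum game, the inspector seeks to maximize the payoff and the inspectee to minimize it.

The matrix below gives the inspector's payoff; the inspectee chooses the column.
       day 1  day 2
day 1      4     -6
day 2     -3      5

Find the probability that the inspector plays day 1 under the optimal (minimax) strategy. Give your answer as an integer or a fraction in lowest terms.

Row minima are -6 and -3, so the inspector's maximin is -3; column maxima are 4 and 5, so the inspectee's minimax is 4. These differ, so the equilibrium is in mixed strategies.
Let the inspector play day 1 with probability p. The inspectee is indifferent when 4p − 3(1−p) = −6p + 5(1−p), giving p = 4/9.

4/9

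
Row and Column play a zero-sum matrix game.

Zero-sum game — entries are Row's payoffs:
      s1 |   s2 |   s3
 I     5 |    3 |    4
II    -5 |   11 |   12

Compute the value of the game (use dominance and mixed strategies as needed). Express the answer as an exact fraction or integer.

35/9

Column s3 is strictly dominated by s2 for Column (it gives Row more in every row).
The remaining 2×2 game on (I, II) × (s1, s2) has no saddle point. Let Row play I with probability p; indifference gives 5p − 5(1−p) = 3p + 11(1−p), so p = 8/9.
Similarly Column's optimal q on s1 is 4/9, and the value is 5·(4/9) + (3)·(5/9) = 35/9.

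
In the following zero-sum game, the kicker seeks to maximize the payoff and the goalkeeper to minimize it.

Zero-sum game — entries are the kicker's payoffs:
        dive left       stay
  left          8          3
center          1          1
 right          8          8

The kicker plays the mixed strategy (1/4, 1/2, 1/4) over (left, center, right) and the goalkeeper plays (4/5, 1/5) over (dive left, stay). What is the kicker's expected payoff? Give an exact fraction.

17/4

Against (4/5, 1/5), each row's expected payoff is left: 7; center: 1; right: 8.
Taking the (1/4, 1/2, 1/4)-weighted average: (1/4)·(7) + (1/2)·(1) + (1/4)·(8) = 17/4.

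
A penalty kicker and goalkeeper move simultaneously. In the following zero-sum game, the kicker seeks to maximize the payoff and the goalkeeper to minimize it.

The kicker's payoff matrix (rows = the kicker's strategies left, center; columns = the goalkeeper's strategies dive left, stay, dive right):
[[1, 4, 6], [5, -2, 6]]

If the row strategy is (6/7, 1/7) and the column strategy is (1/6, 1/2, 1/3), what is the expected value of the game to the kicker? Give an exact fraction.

23/6

Against (1/6, 1/2, 1/3), each row's expected payoff is left: 25/6; center: 11/6.
Taking the (6/7, 1/7)-weighted average: (6/7)·(25/6) + (1/7)·(11/6) = 23/6.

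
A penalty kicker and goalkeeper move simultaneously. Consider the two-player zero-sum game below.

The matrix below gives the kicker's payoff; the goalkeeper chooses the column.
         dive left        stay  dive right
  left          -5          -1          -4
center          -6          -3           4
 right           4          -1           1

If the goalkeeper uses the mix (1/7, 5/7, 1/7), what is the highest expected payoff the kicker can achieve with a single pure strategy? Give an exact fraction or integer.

left: (-5)·(1/7) + (-1)·(5/7) + (-4)·(1/7) = -2.
center: (-6)·(1/7) + (-3)·(5/7) + (4)·(1/7) = -17/7.
right: (4)·(1/7) + (-1)·(5/7) + (1)·(1/7) = 0.
The best pure response is right with expected payoff 0.

0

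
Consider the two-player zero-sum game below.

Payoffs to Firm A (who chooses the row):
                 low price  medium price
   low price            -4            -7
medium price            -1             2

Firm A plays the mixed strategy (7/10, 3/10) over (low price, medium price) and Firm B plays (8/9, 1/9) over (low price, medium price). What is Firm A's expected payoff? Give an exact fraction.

Against (8/9, 1/9), each row's expected payoff is low price: -13/3; medium price: -2/3.
Taking the (7/10, 3/10)-weighted average: (7/10)·(-13/3) + (3/10)·(-2/3) = -97/30.

-97/30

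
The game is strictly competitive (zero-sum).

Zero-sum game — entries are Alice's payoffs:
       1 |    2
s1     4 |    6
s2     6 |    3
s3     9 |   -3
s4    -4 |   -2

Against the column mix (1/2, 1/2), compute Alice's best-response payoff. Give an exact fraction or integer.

s1: (4)·(1/2) + (6)·(1/2) = 5.
s2: (6)·(1/2) + (3)·(1/2) = 9/2.
s3: (9)·(1/2) + (-3)·(1/2) = 3.
s4: (-4)·(1/2) + (-2)·(1/2) = -3.
The best pure response is s1 with expected payoff 5.

5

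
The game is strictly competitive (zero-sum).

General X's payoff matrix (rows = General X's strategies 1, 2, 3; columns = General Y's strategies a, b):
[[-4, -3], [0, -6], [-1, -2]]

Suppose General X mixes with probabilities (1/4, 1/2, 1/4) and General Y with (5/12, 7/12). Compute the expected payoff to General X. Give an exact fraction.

-3

Against (5/12, 7/12), each row's expected payoff is 1: -41/12; 2: -7/2; 3: -19/12.
Taking the (1/4, 1/2, 1/4)-weighted average: (1/4)·(-41/12) + (1/2)·(-7/2) + (1/4)·(-19/12) = -3.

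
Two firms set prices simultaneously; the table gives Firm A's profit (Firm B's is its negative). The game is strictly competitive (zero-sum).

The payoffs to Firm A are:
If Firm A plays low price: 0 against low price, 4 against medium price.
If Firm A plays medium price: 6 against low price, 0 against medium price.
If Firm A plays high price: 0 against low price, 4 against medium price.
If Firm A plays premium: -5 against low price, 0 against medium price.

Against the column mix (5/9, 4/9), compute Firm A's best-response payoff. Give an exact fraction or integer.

10/3

low price: (0)·(5/9) + (4)·(4/9) = 16/9.
medium price: (6)·(5/9) + (0)·(4/9) = 10/3.
high price: (0)·(5/9) + (4)·(4/9) = 16/9.
premium: (-5)·(5/9) + (0)·(4/9) = -25/9.
The best pure response is medium price with expected payoff 10/3.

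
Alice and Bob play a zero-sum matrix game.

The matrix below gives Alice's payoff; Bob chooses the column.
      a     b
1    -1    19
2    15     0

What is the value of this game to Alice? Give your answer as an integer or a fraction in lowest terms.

Row minima are -1 and 0, so Alice's maximin is 0; column maxima are 15 and 19, so Bob's minimax is 15. These differ, so the equilibrium is in mixed strategies.
Let Alice play 1 with probability p. Bob is indifferent when −p + 15(1−p) = 19p, giving p = 3/7.
Let Bob play a with probability q. Alice is indifferent when −q + 19(1−q) = 15q, giving q = 19/35.
The value is -1·(19/35) + (19)·(16/35) = 57/7.

57/7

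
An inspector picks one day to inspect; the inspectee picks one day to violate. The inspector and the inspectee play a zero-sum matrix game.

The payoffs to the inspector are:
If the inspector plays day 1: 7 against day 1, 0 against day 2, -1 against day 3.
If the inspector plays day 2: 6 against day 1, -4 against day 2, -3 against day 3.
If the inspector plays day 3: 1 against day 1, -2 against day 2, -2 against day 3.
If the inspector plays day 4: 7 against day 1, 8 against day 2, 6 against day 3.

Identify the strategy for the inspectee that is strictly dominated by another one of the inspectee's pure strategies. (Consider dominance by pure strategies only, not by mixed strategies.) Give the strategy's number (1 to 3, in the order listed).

1

The inspectee prefers columns that give the inspector less. Compare day 1 with day 3: -1 < 7, -3 < 6, -2 < 1, 6 < 7.
So day 3 strictly dominates day 1 for the inspectee; day 1 is strictly dominated.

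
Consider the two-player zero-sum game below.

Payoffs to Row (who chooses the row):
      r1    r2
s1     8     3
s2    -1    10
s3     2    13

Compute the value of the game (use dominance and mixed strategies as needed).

Row s2 is strictly dominated by row s3, so Row never plays it.
The remaining 2×2 game on (s1, s3) × (r1, r2) has no saddle point. Let Row play s1 with probability p; indifference gives 8p + 2(1−p) = 3p + 13(1−p), so p = 11/16.
Similarly Column's optimal q on r1 is 5/8, and the value is 8·(5/8) + (3)·(3/8) = 49/8.

49/8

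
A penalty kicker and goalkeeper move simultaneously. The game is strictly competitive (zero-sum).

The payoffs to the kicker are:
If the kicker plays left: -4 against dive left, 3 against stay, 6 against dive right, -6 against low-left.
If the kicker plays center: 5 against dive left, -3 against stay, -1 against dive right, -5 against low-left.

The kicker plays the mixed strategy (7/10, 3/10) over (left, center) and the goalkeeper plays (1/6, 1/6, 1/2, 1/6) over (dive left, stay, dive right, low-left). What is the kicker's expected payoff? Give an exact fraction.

Against (1/6, 1/6, 1/2, 1/6), each row's expected payoff is left: 11/6; center: -1.
Taking the (7/10, 3/10)-weighted average: (7/10)·(11/6) + (3/10)·(-1) = 59/60.

59/60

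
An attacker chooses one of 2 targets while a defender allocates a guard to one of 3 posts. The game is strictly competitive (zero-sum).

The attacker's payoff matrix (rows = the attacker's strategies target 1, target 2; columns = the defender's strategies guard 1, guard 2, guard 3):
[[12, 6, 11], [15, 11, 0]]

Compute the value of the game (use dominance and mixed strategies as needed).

121/16

Column guard 1 is strictly dominated by guard 2 for the defender (it gives the attacker more in every row).
The remaining 2×2 game on (target 1, target 2) × (guard 2, guard 3) has no saddle point. Let the attacker play target 1 with probability p; indifference gives 6p + 11(1−p) = 11p, so p = 11/16.
Similarly the defender's optimal q on guard 2 is 11/16, and the value is 6·(11/16) + (11)·(5/16) = 121/16.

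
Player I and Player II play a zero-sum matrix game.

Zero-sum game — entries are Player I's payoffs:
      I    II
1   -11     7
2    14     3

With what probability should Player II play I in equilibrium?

Row minima are -11 and 3, so Player I's maximin is 3; column maxima are 14 and 7, so Player II's minimax is 7. These differ, so the equilibrium is in mixed strategies.
Let Player II play I with probability q. Player I is indifferent when −11q + 7(1−q) = 14q + 3(1−q), giving q = 4/29.

4/29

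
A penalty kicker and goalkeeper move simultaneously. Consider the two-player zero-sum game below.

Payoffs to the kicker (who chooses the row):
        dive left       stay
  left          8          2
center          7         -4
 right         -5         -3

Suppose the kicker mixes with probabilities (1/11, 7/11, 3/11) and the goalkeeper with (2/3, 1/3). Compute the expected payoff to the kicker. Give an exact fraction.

Against (2/3, 1/3), each row's expected payoff is left: 6; center: 10/3; right: -13/3.
Taking the (1/11, 7/11, 3/11)-weighted average: (1/11)·(6) + (7/11)·(10/3) + (3/11)·(-13/3) = 49/33.

49/33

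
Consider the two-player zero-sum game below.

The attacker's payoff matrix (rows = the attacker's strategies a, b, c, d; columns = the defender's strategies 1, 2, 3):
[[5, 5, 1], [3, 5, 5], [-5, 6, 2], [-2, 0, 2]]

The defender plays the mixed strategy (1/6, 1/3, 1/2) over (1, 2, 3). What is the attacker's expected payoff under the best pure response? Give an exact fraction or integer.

a: (5)·(1/6) + (5)·(1/3) + (1)·(1/2) = 3.
b: (3)·(1/6) + (5)·(1/3) + (5)·(1/2) = 14/3.
c: (-5)·(1/6) + (6)·(1/3) + (2)·(1/2) = 13/6.
d: (-2)·(1/6) + (0)·(1/3) + (2)·(1/2) = 2/3.
The best pure response is b with expected payoff 14/3.

14/3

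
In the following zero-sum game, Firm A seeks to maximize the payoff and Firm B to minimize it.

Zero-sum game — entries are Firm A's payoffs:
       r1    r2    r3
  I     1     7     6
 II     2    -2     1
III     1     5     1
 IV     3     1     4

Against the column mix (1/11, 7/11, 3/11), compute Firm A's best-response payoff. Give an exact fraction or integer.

I: (1)·(1/11) + (7)·(7/11) + (6)·(3/11) = 68/11.
II: (2)·(1/11) + (-2)·(7/11) + (1)·(3/11) = -9/11.
III: (1)·(1/11) + (5)·(7/11) + (1)·(3/11) = 39/11.
IV: (3)·(1/11) + (1)·(7/11) + (4)·(3/11) = 2.
The best pure response is I with expected payoff 68/11.

68/11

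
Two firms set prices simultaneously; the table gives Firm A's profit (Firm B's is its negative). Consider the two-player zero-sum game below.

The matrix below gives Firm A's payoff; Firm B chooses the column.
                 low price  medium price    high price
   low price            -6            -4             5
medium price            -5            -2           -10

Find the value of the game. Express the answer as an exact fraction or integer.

-85/16

Column medium price is strictly dominated by low price for Firm B (it gives Firm A more in every row).
The remaining 2×2 game on (low price, medium price) × (low price, high price) has no saddle point. Let Firm A play low price with probability p; indifference gives −6p − 5(1−p) = 5p − 10(1−p), so p = 5/16.
Similarly Firm B's optimal q on low price is 15/16, and the value is -6·(15/16) + (5)·(1/16) = -85/16.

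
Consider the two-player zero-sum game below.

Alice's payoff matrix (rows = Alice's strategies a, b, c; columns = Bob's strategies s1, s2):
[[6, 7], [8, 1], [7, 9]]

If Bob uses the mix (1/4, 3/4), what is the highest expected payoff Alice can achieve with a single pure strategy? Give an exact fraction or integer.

a: (6)·(1/4) + (7)·(3/4) = 27/4.
b: (8)·(1/4) + (1)·(3/4) = 11/4.
c: (7)·(1/4) + (9)·(3/4) = 17/2.
The best pure response is c with expected payoff 17/2.

17/2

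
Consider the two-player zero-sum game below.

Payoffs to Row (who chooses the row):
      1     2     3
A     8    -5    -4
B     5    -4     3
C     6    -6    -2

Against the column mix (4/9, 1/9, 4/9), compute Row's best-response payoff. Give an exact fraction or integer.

A: (8)·(4/9) + (-5)·(1/9) + (-4)·(4/9) = 11/9.
B: (5)·(4/9) + (-4)·(1/9) + (3)·(4/9) = 28/9.
C: (6)·(4/9) + (-6)·(1/9) + (-2)·(4/9) = 10/9.
The best pure response is B with expected payoff 28/9.

28/9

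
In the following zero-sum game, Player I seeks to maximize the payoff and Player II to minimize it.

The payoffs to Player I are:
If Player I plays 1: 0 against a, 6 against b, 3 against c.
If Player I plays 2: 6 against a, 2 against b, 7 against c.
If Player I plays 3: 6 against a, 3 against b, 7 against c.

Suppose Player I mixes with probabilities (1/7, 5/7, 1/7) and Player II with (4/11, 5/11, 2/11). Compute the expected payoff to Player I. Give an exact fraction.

47/11

Against (4/11, 5/11, 2/11), each row's expected payoff is 1: 36/11; 2: 48/11; 3: 53/11.
Taking the (1/7, 5/7, 1/7)-weighted average: (1/7)·(36/11) + (5/7)·(48/11) + (1/7)·(53/11) = 47/11.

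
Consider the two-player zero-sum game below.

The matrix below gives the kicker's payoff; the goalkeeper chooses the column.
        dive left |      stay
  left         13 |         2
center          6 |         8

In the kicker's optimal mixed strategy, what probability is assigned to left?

2/13

Row minima are 2 and 6, so the kicker's maximin is 6; column maxima are 13 and 8, so the goalkeeper's minimax is 8. These differ, so the equilibrium is in mixed strategies.
Let the kicker play left with probability p. The goalkeeper is indifferent when 13p + 6(1−p) = 2p + 8(1−p), giving p = 2/13.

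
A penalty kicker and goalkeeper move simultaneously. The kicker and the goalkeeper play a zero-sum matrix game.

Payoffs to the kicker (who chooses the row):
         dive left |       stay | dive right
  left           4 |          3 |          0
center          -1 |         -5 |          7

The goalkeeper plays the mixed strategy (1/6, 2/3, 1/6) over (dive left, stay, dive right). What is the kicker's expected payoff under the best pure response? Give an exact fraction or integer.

8/3

left: (4)·(1/6) + (3)·(2/3) + (0)·(1/6) = 8/3.
center: (-1)·(1/6) + (-5)·(2/3) + (7)·(1/6) = -7/3.
The best pure response is left with expected payoff 8/3.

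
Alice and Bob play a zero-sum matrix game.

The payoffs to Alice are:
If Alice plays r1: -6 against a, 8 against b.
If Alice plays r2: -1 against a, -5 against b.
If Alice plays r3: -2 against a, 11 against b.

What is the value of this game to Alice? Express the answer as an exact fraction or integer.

Row r1 is strictly dominated by row r3, so Alice never plays it.
The remaining 2×2 game on (r2, r3) × (a, b) has no saddle point. Let Alice play r2 with probability p; indifference gives −p − 2(1−p) = −5p + 11(1−p), so p = 13/17.
Similarly Bob's optimal q on a is 16/17, and the value is -1·(16/17) + (-5)·(1/17) = -21/17.

-21/17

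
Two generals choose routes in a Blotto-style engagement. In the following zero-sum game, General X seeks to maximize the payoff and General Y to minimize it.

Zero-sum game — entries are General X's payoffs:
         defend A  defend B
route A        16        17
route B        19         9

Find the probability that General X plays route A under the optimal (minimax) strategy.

10/11

Row minima are 16 and 9, so General X's maximin is 16; column maxima are 19 and 17, so General Y's minimax is 17. These differ, so the equilibrium is in mixed strategies.
Let General X play route A with probability p. General Y is indifferent when 16p + 19(1−p) = 17p + 9(1−p), giving p = 10/11.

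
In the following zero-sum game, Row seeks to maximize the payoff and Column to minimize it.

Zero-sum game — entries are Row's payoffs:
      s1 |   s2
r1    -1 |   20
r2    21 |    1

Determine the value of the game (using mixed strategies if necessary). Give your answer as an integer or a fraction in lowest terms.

Row minima are -1 and 1, so Row's maximin is 1; column maxima are 21 and 20, so Column's minimax is 20. These differ, so the equilibrium is in mixed strategies.
Let Row play r1 with probability p. Column is indifferent when −p + 21(1−p) = 20p + (1−p), giving p = 20/41.
Let Column play s1 with probability q. Row is indifferent when −q + 20(1−q) = 21q + (1−q), giving q = 19/41.
The value is -1·(19/41) + (20)·(22/41) = 421/41.

421/41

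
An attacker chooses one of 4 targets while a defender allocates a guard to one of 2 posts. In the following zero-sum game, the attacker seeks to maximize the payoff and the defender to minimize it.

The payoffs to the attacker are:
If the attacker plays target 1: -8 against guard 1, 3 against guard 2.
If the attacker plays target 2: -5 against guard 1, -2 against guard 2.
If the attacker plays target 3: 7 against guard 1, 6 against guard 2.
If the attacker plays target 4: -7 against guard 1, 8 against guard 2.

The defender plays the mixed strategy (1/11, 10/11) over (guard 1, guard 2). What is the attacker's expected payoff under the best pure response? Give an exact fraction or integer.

target 1: (-8)·(1/11) + (3)·(10/11) = 2.
target 2: (-5)·(1/11) + (-2)·(10/11) = -25/11.
target 3: (7)·(1/11) + (6)·(10/11) = 67/11.
target 4: (-7)·(1/11) + (8)·(10/11) = 73/11.
The best pure response is target 4 with expected payoff 73/11.

73/11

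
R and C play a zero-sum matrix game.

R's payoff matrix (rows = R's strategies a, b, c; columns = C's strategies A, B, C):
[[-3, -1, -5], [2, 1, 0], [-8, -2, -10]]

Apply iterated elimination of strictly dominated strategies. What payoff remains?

Column A is strictly dominated by C for C (-5<-3, 0<2, -10<-8); eliminate A.
Row a is strictly dominated by row b (1>-1, 0>-5); eliminate a.
Row c is strictly dominated by row b (1>-2, 0>-10); eliminate c.
Column B is strictly dominated by C for C (0<1); eliminate B.
Only (b, C) remains, with payoff 0.

0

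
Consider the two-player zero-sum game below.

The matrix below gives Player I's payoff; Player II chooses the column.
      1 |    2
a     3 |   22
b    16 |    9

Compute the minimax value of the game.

25/2

Row minima are 3 and 9, so Player I's maximin is 9; column maxima are 16 and 22, so Player II's minimax is 16. These differ, so the equilibrium is in mixed strategies.
Let Player I play a with probability p. Player II is indifferent when 3p + 16(1−p) = 22p + 9(1−p), giving p = 7/26.
Let Player II play 1 with probability q. Player I is indifferent when 3q + 22(1−q) = 16q + 9(1−q), giving q = 1/2.
The value is 3·(1/2) + (22)·(1/2) = 25/2.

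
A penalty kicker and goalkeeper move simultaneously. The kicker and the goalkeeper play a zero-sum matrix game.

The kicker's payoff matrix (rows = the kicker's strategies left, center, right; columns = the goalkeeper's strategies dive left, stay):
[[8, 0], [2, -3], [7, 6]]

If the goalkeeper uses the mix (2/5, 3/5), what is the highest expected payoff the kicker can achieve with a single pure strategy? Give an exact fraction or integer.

32/5

left: (8)·(2/5) + (0)·(3/5) = 16/5.
center: (2)·(2/5) + (-3)·(3/5) = -1.
right: (7)·(2/5) + (6)·(3/5) = 32/5.
The best pure response is right with expected payoff 32/5.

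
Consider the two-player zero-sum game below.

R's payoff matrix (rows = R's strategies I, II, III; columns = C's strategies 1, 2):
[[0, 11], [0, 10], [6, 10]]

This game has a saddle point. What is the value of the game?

Row minima: 0, 0, 6 → R's maximin is 6.
Column maxima: 6, 11 → C's minimax is 6.
They coincide at (III, 1), so the value is 6.

6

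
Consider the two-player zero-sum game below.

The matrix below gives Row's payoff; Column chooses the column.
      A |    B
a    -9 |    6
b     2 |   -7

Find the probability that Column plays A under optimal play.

Row minima are -9 and -7, so Row's maximin is -7; column maxima are 2 and 6, so Column's minimax is 2. These differ, so the equilibrium is in mixed strategies.
Let Column play A with probability q. Row is indifferent when −9q + 6(1−q) = 2q − 7(1−q), giving q = 13/24.

13/24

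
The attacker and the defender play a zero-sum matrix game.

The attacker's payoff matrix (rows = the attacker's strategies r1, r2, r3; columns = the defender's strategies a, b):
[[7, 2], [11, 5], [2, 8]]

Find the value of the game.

13/2

Row r1 is strictly dominated by row r2, so the attacker never plays it.
The remaining 2×2 game on (r2, r3) × (a, b) has no saddle point. Let the attacker play r2 with probability p; indifference gives 11p + 2(1−p) = 5p + 8(1−p), so p = 1/2.
Similarly the defender's optimal q on a is 1/4, and the value is 11·(1/4) + (5)·(3/4) = 13/2.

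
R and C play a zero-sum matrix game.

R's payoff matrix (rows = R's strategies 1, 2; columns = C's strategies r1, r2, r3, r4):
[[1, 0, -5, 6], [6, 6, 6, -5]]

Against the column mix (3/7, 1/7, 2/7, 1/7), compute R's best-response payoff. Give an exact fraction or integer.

1: (1)·(3/7) + (0)·(1/7) + (-5)·(2/7) + (6)·(1/7) = -1/7.
2: (6)·(3/7) + (6)·(1/7) + (6)·(2/7) + (-5)·(1/7) = 31/7.
The best pure response is 2 with expected payoff 31/7.

31/7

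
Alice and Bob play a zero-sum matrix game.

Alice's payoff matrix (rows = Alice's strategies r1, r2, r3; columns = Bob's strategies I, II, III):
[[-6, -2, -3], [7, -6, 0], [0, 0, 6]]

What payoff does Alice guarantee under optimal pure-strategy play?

Row minima: -6, -6, 0 → Alice's maximin is 0.
Column maxima: 7, 0, 6 → Bob's minimax is 0.
They coincide at (r3, II), so the value is 0.

0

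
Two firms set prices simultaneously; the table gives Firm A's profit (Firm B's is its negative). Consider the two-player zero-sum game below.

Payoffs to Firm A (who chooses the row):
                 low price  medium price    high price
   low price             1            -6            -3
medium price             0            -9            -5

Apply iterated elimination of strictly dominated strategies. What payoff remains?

-6

Row medium price is strictly dominated by row low price (1>0, -6>-9, -3>-5); eliminate medium price.
Column high price is strictly dominated by medium price for Firm B (-6<-3); eliminate high price.
Column low price is strictly dominated by medium price for Firm B (-6<1); eliminate low price.
Only (low price, medium price) remains, with payoff -6.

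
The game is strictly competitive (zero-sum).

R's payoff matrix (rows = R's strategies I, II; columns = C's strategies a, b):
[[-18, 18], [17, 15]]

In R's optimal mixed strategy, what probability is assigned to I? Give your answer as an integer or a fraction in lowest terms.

Row minima are -18 and 15, so R's maximin is 15; column maxima are 17 and 18, so C's minimax is 17. These differ, so the equilibrium is in mixed strategies.
Let R play I with probability p. C is indifferent when −18p + 17(1−p) = 18p + 15(1−p), giving p = 1/19.

1/19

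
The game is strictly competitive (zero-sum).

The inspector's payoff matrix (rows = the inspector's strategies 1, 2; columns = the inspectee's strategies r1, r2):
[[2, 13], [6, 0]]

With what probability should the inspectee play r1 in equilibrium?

Row minima are 2 and 0, so the inspector's maximin is 2; column maxima are 6 and 13, so the inspectee's minimax is 6. These differ, so the equilibrium is in mixed strategies.
Let the inspectee play r1 with probability q. The inspector is indifferent when 2q + 13(1−q) = 6q, giving q = 13/17.

13/17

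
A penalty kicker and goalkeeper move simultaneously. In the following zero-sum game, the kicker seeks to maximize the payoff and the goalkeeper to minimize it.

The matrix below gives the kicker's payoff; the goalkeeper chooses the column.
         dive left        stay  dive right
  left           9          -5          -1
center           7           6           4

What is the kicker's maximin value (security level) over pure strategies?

4

The worst-case payoff for each row is left: -5, center: 4.
The best of these is 4.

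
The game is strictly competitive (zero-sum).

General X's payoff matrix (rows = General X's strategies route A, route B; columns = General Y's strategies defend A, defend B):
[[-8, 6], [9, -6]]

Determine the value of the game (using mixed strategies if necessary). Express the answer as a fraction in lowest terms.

6/29

Row minima are -8 and -6, so General X's maximin is -6; column maxima are 9 and 6, so General Y's minimax is 6. These differ, so the equilibrium is in mixed strategies.
Let General X play route A with probability p. General Y is indifferent when −8p + 9(1−p) = 6p − 6(1−p), giving p = 15/29.
Let General Y play defend A with probability q. General X is indifferent when −8q + 6(1−q) = 9q − 6(1−q), giving q = 12/29.
The value is -8·(12/29) + (6)·(17/29) = 6/29.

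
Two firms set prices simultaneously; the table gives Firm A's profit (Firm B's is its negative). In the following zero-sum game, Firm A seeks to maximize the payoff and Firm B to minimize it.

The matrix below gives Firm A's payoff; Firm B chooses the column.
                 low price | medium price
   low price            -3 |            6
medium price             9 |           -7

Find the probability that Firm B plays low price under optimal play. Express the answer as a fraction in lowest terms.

Row minima are -3 and -7, so Firm A's maximin is -3; column maxima are 9 and 6, so Firm B's minimax is 6. These differ, so the equilibrium is in mixed strategies.
Let Firm B play low price with probability q. Firm A is indifferent when −3q + 6(1−q) = 9q − 7(1−q), giving q = 13/25.

13/25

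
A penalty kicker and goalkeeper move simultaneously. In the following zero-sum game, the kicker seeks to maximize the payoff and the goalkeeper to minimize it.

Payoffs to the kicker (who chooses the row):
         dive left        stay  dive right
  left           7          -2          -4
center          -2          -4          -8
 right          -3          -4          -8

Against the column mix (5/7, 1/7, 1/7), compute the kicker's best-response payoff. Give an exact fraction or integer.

left: (7)·(5/7) + (-2)·(1/7) + (-4)·(1/7) = 29/7.
center: (-2)·(5/7) + (-4)·(1/7) + (-8)·(1/7) = -22/7.
right: (-3)·(5/7) + (-4)·(1/7) + (-8)·(1/7) = -27/7.
The best pure response is left with expected payoff 29/7.

29/7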